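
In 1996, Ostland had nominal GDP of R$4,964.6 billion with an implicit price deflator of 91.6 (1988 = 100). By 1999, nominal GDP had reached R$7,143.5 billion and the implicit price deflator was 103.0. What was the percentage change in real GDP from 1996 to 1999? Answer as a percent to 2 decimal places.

Real GDP 1996 = 4964.6 / 0.916 = 5419.87.
Real GDP 1999 = 7143.5 / 1.030 = 6935.44.
Real growth = 6935.44 / 5419.87 − 1 = 0.2796.

27.96%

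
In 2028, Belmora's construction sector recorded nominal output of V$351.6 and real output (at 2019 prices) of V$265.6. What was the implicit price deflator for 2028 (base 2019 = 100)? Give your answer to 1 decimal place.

132.4

implicit price deflator = (Nominal / Real) × 100 = 351.6 / 265.6 × 100 = 132.38.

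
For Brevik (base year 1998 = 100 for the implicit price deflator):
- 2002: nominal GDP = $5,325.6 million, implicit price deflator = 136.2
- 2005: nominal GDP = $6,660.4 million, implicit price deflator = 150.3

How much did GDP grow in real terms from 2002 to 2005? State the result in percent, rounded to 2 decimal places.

Deflate each year: 2002 → 5325.6/1.362 = 3910.13; 2005 → 6660.4/1.503 = 4431.40.
So real GDP changed by 4431.40/3910.13 − 1 = 0.1333, i.e. 13.33%.

13.33%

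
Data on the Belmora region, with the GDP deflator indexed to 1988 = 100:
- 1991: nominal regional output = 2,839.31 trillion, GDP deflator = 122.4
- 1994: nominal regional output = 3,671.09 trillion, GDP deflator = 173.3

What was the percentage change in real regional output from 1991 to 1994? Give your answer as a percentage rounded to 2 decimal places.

Real regional output 1991 = 2839.31 / 1.224 = 2319.70.
Real regional output 1994 = 3671.09 / 1.733 = 2118.34.
Real growth = 2118.34 / 2319.70 − 1 = -0.0868.

-8.68%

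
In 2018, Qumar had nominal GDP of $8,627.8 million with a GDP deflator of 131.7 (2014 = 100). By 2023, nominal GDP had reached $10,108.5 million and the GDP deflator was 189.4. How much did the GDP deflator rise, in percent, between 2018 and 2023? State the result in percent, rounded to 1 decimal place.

43.8%

Price-level change = 189.4 / 131.7 − 1 = 0.4381.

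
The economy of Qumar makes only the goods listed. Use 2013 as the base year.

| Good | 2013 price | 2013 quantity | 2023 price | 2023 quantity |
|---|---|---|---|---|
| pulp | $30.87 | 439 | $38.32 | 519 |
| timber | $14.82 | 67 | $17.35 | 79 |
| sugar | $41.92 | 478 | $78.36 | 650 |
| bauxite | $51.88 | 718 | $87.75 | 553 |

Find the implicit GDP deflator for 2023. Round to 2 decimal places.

165.07

Nominal GDP 2023 = 38.32·519 + 17.35·79 + 78.36·650 + 87.75·553 = 120718.48.
Real GDP 2023 (at 2013 prices) = 30.87·519 + 14.82·79 + 41.92·650 + 51.88·553 = 73129.95.
Deflator = Nominal/Real × 100 = 120718.48/73129.95 × 100 = 165.074.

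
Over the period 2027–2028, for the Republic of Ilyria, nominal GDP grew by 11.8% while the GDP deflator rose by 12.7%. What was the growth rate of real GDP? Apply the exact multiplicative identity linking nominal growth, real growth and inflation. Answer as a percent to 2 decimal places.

(1 + g_nom) = (1 + g_real)(1 + π), so g_real = 1.1180 / 1.1270 − 1 = -0.00799.

-0.80%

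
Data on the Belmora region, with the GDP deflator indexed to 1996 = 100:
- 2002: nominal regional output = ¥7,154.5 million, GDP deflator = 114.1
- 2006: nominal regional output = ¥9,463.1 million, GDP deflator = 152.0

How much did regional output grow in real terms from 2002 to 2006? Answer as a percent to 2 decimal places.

Deflate each year: 2002 → 7154.5/1.141 = 6270.38; 2006 → 9463.1/1.520 = 6225.72.
So real regional output changed by 6225.72/6270.38 − 1 = -0.0071, i.e. -0.71%.

-0.71%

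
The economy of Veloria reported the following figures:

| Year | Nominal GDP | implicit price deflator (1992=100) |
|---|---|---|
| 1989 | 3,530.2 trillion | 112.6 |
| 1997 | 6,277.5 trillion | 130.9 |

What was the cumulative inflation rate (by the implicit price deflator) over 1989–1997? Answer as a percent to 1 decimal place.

Price-level change = 130.9 / 112.6 − 1 = 0.1625.

16.3%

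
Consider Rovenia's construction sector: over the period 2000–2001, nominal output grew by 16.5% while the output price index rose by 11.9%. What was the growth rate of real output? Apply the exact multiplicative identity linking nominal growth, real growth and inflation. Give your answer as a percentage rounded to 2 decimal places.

(1 + g_nom) = (1 + g_real)(1 + π), so g_real = 1.1650 / 1.1190 − 1 = 0.04111.

4.11%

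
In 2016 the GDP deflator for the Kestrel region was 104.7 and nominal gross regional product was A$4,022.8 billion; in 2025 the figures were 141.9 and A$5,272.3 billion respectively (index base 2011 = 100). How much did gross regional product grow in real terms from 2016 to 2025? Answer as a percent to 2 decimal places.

Real gross regional product 2016 = 4022.8 / 1.047 = 3842.22.
Real gross regional product 2025 = 5272.3 / 1.419 = 3715.50.
Real growth = 3715.50 / 3842.22 − 1 = -0.0330.

-3.30%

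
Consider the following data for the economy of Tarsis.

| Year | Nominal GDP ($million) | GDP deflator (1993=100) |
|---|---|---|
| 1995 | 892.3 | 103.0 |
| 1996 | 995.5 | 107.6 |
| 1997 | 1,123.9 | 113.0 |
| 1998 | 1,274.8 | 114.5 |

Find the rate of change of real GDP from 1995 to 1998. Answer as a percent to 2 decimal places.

28.52%

Real GDP 1995 = 892.3/1.030 = 866.31.
Real GDP 1998 = 1274.8/1.145 = 1113.36.
Change = 1113.36/866.31 − 1 = 0.2852.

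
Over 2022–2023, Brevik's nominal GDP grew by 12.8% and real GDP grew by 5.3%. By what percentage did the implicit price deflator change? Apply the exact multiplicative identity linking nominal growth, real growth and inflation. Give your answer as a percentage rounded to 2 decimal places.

(1 + g_nom) = (1 + g_real)(1 + π), so π = 1.1280 / 1.0530 − 1 = 0.07123.

7.12%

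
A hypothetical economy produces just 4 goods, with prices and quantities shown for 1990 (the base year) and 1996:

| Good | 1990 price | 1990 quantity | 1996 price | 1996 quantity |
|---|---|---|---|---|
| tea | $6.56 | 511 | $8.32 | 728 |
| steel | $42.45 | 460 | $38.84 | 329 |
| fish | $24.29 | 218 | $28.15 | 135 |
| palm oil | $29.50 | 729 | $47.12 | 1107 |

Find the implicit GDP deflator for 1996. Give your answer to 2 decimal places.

Nominal GDP 1996 = 8.32·728 + 38.84·329 + 28.15·135 + 47.12·1107 = 74797.41.
Real GDP 1996 (at 1990 prices) = 6.56·728 + 42.45·329 + 24.29·135 + 29.50·1107 = 54677.38.
Deflator = Nominal/Real × 100 = 74797.41/54677.38 × 100 = 136.798.

136.80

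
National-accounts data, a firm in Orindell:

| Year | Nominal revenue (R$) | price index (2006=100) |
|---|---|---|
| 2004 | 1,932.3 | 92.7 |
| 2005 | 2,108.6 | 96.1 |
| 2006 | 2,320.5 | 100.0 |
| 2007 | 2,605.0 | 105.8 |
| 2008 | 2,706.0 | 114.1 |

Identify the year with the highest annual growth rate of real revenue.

2007

2005: real = 2108.6/0.961 = 2194.17; growth vs 2004 (2084.47) = 5.26%.
2006: real = 2320.5/1.000 = 2320.50; growth vs 2005 (2194.17) = 5.76%.
2007: real = 2605.0/1.058 = 2462.19; growth vs 2006 (2320.50) = 6.11%.
2008: real = 2706.0/1.141 = 2371.60; growth vs 2007 (2462.19) = -3.68%.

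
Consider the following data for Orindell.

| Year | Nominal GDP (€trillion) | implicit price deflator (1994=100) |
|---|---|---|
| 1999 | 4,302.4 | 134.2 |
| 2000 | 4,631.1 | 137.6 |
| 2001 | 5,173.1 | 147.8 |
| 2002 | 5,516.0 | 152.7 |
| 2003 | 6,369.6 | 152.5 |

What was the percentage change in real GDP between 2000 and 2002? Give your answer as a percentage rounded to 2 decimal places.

7.33%

Real GDP 2000 = 4631.1/1.376 = 3365.63.
Real GDP 2002 = 5516.0/1.527 = 3612.31.
Change = 3612.31/3365.63 − 1 = 0.0733.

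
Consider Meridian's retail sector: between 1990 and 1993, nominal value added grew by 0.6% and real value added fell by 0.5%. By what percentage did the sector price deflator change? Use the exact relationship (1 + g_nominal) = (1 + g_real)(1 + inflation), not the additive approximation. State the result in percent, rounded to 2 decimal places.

1.11%

(1 + g_nom) = (1 + g_real)(1 + π), so π = 1.0060 / 0.9950 − 1 = 0.01106.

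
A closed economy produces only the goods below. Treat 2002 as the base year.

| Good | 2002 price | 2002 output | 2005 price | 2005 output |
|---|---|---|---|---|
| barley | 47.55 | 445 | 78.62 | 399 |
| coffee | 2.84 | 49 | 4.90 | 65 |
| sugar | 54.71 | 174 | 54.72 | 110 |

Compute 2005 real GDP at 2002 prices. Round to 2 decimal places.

25175.15

Real GDP 2005 = Σ (p_2002 × q_2005) = 47.55·399 + 2.84·65 + 54.71·110 = 25175.15.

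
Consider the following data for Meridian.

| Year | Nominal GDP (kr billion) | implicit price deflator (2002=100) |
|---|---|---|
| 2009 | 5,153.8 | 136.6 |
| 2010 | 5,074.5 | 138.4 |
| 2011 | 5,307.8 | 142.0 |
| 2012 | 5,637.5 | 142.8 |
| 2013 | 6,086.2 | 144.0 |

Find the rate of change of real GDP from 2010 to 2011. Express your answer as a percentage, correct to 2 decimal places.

1.95%

Real GDP 2010 = 5074.5/1.384 = 3666.55.
Real GDP 2011 = 5307.8/1.420 = 3737.89.
Change = 3737.89/3666.55 − 1 = 0.0195.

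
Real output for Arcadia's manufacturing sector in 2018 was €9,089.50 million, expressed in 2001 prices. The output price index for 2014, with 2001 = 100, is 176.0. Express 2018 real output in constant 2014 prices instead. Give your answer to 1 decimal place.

Real output in 2014 prices = Real output in 2001 prices × (P_2014/P_2001) = 9089.50 × 1.760 = 15997.52.

€15,997.5 million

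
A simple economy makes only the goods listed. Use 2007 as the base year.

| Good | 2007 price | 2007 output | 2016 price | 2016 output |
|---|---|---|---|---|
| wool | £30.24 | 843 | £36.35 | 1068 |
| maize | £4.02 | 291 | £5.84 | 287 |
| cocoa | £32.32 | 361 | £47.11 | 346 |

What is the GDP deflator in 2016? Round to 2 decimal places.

Nominal GDP 2016 = 36.35·1068 + 5.84·287 + 47.11·346 = 56797.94.
Real GDP 2016 (at 2007 prices) = 30.24·1068 + 4.02·287 + 32.32·346 = 44632.78.
Deflator = Nominal/Real × 100 = 56797.94/44632.78 × 100 = 127.256.

127.26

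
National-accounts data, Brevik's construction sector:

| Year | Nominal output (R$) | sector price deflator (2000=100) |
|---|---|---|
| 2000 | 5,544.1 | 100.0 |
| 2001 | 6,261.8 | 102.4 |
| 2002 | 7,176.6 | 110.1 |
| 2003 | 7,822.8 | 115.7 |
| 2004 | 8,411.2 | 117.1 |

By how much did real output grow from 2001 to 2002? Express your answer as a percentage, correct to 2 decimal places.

Real output 2001 = 6261.8/1.024 = 6115.04.
Real output 2002 = 7176.6/1.101 = 6518.26.
Change = 6518.26/6115.04 − 1 = 0.0659.

6.59%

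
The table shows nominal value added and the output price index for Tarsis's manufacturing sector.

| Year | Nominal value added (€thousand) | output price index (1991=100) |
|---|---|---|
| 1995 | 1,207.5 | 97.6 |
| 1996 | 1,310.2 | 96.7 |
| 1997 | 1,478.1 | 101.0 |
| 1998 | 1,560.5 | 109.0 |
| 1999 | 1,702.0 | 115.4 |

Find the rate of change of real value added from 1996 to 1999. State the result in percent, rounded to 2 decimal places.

Real value added 1996 = 1310.2/0.967 = 1354.91.
Real value added 1999 = 1702.0/1.154 = 1474.87.
Change = 1474.87/1354.91 − 1 = 0.0885.

8.85%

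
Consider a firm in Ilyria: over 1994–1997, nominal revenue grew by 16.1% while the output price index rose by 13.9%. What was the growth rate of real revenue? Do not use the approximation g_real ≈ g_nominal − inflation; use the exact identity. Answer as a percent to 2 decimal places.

1.93%

(1 + g_nom) = (1 + g_real)(1 + π), so g_real = 1.1610 / 1.1390 − 1 = 0.01932.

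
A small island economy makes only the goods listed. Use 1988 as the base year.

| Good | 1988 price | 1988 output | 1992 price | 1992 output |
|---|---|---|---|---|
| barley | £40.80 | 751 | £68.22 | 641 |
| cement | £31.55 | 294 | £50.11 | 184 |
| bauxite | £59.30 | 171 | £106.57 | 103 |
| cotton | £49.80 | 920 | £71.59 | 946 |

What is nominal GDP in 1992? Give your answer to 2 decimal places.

£131650.11

Nominal GDP 1992 = Σ (p_1992 × q_1992) = 68.22·641 + 50.11·184 + 106.57·103 + 71.59·946 = 131650.11.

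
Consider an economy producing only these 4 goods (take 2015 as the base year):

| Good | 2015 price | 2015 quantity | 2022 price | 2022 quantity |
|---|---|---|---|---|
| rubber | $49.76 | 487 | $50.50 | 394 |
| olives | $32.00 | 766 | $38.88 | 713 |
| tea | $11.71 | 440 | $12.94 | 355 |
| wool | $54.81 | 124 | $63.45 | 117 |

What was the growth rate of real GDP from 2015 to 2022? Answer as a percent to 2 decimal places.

-12.69%

Real GDP 2015 = Nominal GDP 2015 = 49.76·487 + 32.00·766 + 11.71·440 + 54.81·124 = 60693.96.
Real GDP 2022 (at 2015 prices) = 49.76·394 + 32.00·713 + 11.71·355 + 54.81·117 = 52991.26.
Real growth = 52991.26/60693.96 − 1 = -0.1269.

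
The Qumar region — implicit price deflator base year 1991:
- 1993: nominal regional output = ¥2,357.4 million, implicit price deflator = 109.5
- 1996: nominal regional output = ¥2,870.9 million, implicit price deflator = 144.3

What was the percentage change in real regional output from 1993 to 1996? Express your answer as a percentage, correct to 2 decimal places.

Deflate each year: 1993 → 2357.4/1.095 = 2152.88; 1996 → 2870.9/1.443 = 1989.54.
So real regional output changed by 1989.54/2152.88 − 1 = -0.0759, i.e. -7.59%.

-7.59%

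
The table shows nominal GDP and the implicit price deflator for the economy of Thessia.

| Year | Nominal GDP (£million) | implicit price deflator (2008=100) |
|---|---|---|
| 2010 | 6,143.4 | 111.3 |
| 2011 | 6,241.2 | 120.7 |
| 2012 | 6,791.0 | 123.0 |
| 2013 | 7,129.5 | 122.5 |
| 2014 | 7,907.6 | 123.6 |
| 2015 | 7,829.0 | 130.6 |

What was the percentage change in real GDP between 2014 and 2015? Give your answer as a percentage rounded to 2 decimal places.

Real GDP 2014 = 7907.6/1.236 = 6397.73.
Real GDP 2015 = 7829.0/1.306 = 5994.64.
Change = 5994.64/6397.73 − 1 = -0.0630.

-6.30%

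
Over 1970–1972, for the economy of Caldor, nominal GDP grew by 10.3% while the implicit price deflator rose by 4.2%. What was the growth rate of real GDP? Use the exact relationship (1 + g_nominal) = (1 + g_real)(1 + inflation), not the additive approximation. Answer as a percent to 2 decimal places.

5.85%

(1 + g_nom) = (1 + g_real)(1 + π), so g_real = 1.1030 / 1.0420 − 1 = 0.05854.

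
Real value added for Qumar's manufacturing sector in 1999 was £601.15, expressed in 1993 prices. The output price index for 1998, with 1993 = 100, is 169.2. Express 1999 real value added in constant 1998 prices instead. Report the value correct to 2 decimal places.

£1,017.15

Real value added in 1998 prices = Real value added in 1993 prices × (P_1998/P_1993) = 601.15 × 1.692 = 1017.15.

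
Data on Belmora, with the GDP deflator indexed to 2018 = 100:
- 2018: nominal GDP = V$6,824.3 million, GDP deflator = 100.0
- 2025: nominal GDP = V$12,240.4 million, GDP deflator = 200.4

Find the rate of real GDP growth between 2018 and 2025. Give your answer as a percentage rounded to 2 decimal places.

Real GDP 2018 = 6824.3 / 1.000 = 6824.30.
Real GDP 2025 = 12240.4 / 2.004 = 6107.98.
Real growth = 6107.98 / 6824.30 − 1 = -0.1050.

-10.50%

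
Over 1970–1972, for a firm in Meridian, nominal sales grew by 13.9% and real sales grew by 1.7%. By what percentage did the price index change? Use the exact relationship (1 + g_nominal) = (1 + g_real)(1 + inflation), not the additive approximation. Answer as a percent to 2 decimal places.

12.00%

(1 + g_nom) = (1 + g_real)(1 + π), so π = 1.1390 / 1.0170 − 1 = 0.11996.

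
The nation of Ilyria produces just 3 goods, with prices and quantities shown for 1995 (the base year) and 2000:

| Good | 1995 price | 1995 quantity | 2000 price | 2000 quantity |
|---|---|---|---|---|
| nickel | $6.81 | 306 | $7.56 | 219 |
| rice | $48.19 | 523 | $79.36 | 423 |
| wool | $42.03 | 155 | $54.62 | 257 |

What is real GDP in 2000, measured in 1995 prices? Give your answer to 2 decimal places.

Real GDP 2000 = Σ (p_1995 × q_2000) = 6.81·219 + 48.19·423 + 42.03·257 = 32677.47.

$32677.47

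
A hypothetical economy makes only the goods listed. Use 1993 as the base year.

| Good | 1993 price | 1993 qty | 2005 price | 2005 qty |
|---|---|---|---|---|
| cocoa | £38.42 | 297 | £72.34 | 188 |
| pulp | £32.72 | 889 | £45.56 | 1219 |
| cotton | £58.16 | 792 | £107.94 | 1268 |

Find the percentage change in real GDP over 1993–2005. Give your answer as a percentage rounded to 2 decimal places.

39.62%

Real GDP 1993 = Nominal GDP 1993 = 38.42·297 + 32.72·889 + 58.16·792 = 86561.54.
Real GDP 2005 (at 1993 prices) = 38.42·188 + 32.72·1219 + 58.16·1268 = 120855.52.
Real growth = 120855.52/86561.54 − 1 = 0.3962.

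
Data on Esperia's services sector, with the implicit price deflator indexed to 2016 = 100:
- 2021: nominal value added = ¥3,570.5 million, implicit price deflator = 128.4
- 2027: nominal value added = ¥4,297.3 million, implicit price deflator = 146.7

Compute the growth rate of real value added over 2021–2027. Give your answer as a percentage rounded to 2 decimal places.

Real value added 2021 = 3570.5 / 1.284 = 2780.76.
Real value added 2027 = 4297.3 / 1.467 = 2929.31.
Real growth = 2929.31 / 2780.76 − 1 = 0.0534.

5.34%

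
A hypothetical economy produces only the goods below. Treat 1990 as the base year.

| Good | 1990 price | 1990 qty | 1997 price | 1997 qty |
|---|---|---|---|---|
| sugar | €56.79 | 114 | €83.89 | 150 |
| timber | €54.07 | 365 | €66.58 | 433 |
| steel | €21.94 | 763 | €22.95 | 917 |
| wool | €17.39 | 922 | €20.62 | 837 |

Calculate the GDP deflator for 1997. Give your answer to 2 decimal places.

Nominal GDP 1997 = 83.89·150 + 66.58·433 + 22.95·917 + 20.62·837 = 79716.73.
Real GDP 1997 (at 1990 prices) = 56.79·150 + 54.07·433 + 21.94·917 + 17.39·837 = 66605.22.
Deflator = Nominal/Real × 100 = 79716.73/66605.22 × 100 = 119.685.

119.69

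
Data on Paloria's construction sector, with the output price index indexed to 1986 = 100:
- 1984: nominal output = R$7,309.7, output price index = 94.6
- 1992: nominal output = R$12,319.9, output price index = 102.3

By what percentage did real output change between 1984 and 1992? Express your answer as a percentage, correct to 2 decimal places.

Real output 1984 = 7309.7 / 0.946 = 7726.96.
Real output 1992 = 12319.9 / 1.023 = 12042.91.
Real growth = 12042.91 / 7726.96 − 1 = 0.5586.

55.86%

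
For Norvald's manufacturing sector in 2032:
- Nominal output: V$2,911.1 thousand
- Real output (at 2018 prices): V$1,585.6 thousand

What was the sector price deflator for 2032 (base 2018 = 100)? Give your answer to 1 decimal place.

183.6

sector price deflator = (Nominal / Real) × 100 = 2911.1 / 1585.6 × 100 = 183.60.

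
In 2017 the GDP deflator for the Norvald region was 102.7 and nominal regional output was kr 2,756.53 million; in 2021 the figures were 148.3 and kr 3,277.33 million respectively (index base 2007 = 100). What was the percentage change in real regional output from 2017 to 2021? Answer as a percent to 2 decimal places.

-17.66%

Deflate each year: 2017 → 2756.53/1.027 = 2684.06; 2021 → 3277.33/1.483 = 2209.93.
So real regional output changed by 2209.93/2684.06 − 1 = -0.1766, i.e. -17.66%.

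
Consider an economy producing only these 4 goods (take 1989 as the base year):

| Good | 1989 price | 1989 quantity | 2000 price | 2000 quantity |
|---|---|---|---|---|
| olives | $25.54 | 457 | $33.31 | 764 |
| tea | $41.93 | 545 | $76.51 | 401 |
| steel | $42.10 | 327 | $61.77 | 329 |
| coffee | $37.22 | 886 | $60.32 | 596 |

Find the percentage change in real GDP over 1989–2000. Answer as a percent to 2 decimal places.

Real GDP 1989 = Nominal GDP 1989 = 25.54·457 + 41.93·545 + 42.10·327 + 37.22·886 = 81267.25.
Real GDP 2000 (at 1989 prices) = 25.54·764 + 41.93·401 + 42.10·329 + 37.22·596 = 72360.51.
Real growth = 72360.51/81267.25 − 1 = -0.1096.

-10.96%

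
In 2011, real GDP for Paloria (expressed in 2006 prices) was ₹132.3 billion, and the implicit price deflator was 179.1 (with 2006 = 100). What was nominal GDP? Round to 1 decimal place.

₹236.9 billion

Nominal GDP = Real × (implicit price deflator/100) = 132.3 × 1.791 = 236.95.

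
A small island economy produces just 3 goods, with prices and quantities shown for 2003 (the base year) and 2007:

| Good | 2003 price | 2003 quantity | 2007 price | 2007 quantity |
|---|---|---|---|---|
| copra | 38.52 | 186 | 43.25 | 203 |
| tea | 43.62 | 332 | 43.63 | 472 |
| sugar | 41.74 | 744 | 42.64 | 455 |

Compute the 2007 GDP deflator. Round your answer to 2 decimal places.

Nominal GDP 2007 = 43.25·203 + 43.63·472 + 42.64·455 = 48774.31.
Real GDP 2007 (at 2003 prices) = 38.52·203 + 43.62·472 + 41.74·455 = 47399.90.
Deflator = Nominal/Real × 100 = 48774.31/47399.90 × 100 = 102.900.

102.90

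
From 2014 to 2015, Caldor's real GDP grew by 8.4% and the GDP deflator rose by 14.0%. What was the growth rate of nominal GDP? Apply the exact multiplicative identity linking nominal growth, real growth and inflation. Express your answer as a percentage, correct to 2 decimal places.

(1 + g_nom) = (1 + g_real)(1 + π) = 1.0840 × 1.1400 = 1.23576.

23.58%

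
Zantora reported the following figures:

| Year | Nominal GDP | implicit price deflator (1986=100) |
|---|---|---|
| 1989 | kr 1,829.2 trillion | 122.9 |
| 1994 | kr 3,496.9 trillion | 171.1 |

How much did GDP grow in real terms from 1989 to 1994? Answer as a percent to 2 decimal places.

37.32%

Deflate each year: 1989 → 1829.2/1.229 = 1488.36; 1994 → 3496.9/1.711 = 2043.78.
So real GDP changed by 2043.78/1488.36 − 1 = 0.3732, i.e. 37.32%.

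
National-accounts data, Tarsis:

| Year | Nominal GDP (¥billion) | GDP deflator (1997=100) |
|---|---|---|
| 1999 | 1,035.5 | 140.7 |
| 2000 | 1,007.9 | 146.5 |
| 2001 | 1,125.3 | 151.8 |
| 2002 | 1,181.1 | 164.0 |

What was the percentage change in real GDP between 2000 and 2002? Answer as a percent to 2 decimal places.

Real GDP 2000 = 1007.9/1.465 = 687.99.
Real GDP 2002 = 1181.1/1.640 = 720.18.
Change = 720.18/687.99 − 1 = 0.0468.

4.68%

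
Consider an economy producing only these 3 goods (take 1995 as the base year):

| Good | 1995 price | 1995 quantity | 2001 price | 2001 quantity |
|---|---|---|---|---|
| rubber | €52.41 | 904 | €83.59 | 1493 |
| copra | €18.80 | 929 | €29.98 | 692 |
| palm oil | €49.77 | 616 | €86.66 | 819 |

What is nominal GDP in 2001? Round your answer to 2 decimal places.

€216520.57

Nominal GDP 2001 = Σ (p_2001 × q_2001) = 83.59·1493 + 29.98·692 + 86.66·819 = 216520.57.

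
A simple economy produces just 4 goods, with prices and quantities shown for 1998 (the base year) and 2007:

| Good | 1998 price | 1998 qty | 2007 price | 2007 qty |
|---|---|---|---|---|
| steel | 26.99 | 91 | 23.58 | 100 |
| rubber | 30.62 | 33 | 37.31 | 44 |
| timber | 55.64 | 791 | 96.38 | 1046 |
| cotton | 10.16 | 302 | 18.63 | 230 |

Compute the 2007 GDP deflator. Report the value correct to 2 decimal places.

Nominal GDP 2007 = 23.58·100 + 37.31·44 + 96.38·1046 + 18.63·230 = 109098.02.
Real GDP 2007 (at 1998 prices) = 26.99·100 + 30.62·44 + 55.64·1046 + 10.16·230 = 64582.52.
Deflator = Nominal/Real × 100 = 109098.02/64582.52 × 100 = 168.928.

168.93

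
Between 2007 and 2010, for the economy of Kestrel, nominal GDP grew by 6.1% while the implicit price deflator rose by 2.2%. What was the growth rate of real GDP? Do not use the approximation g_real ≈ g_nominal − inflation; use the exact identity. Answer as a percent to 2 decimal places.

(1 + g_nom) = (1 + g_real)(1 + π), so g_real = 1.0610 / 1.0220 − 1 = 0.03816.

3.82%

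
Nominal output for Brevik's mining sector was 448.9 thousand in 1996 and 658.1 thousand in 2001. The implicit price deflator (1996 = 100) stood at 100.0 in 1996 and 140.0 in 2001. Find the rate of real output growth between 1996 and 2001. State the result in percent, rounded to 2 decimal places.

Real output 1996 = 448.9 / 1.000 = 448.90.
Real output 2001 = 658.1 / 1.400 = 470.07.
Real growth = 470.07 / 448.90 − 1 = 0.0472.

4.72%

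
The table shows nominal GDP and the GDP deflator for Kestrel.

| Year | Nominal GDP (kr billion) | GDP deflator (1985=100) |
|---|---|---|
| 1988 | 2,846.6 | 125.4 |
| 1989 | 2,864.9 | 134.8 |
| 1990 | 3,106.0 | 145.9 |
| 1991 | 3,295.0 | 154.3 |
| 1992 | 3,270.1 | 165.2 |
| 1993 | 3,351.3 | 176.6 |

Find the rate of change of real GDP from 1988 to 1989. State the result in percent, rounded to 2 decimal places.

Real GDP 1988 = 2846.6/1.254 = 2270.02.
Real GDP 1989 = 2864.9/1.348 = 2125.30.
Change = 2125.30/2270.02 − 1 = -0.0638.

-6.38%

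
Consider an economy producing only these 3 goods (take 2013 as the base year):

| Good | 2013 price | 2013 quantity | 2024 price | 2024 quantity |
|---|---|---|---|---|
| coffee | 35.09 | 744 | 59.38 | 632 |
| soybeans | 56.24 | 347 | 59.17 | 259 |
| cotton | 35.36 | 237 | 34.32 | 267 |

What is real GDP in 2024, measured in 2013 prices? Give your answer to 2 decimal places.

Real GDP 2024 = Σ (p_2013 × q_2024) = 35.09·632 + 56.24·259 + 35.36·267 = 46184.16.

46184.16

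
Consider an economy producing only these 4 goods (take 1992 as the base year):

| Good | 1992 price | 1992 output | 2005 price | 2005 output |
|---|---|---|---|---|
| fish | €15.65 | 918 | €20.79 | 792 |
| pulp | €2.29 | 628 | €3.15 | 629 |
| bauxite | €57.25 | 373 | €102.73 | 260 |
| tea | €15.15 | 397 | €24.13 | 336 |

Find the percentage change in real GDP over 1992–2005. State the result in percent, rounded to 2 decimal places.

Real GDP 1992 = Nominal GDP 1992 = 15.65·918 + 2.29·628 + 57.25·373 + 15.15·397 = 43173.62.
Real GDP 2005 (at 1992 prices) = 15.65·792 + 2.29·629 + 57.25·260 + 15.15·336 = 33810.61.
Real growth = 33810.61/43173.62 − 1 = -0.2169.

-21.69%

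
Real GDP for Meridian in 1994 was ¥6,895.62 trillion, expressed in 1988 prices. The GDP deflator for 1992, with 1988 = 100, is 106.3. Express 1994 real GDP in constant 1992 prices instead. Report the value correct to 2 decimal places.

Real GDP in 1992 prices = Real GDP in 1988 prices × (P_1992/P_1988) = 6895.62 × 1.063 = 7330.04.

¥7,330.04 trillion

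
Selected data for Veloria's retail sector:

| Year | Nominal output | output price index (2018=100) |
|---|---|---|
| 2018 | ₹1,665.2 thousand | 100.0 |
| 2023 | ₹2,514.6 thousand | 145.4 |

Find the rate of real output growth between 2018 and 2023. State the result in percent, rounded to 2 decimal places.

Real output 2018 = 1665.2 / 1.000 = 1665.20.
Real output 2023 = 2514.6 / 1.454 = 1729.44.
Real growth = 1729.44 / 1665.20 − 1 = 0.0386.

3.86%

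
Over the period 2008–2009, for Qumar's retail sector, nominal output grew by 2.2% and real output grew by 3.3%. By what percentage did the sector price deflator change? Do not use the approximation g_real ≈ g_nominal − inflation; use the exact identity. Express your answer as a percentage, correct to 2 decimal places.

-1.06%

(1 + g_nom) = (1 + g_real)(1 + π), so π = 1.0220 / 1.0330 − 1 = -0.01065.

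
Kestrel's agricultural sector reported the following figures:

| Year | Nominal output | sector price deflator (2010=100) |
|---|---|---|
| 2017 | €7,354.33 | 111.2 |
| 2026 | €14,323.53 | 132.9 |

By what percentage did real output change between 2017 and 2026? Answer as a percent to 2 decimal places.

Deflate each year: 2017 → 7354.33/1.112 = 6613.61; 2026 → 14323.53/1.329 = 10777.67.
So real output changed by 10777.67/6613.61 − 1 = 0.6296, i.e. 62.96%.

62.96%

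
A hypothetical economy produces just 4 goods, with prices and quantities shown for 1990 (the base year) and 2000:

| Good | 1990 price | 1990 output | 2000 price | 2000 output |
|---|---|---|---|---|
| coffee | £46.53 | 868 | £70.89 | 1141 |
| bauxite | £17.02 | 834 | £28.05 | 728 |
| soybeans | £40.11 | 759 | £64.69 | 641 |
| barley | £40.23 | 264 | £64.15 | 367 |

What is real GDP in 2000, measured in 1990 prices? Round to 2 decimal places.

£105956.21

Real GDP 2000 = Σ (p_1990 × q_2000) = 46.53·1141 + 17.02·728 + 40.11·641 + 40.23·367 = 105956.21.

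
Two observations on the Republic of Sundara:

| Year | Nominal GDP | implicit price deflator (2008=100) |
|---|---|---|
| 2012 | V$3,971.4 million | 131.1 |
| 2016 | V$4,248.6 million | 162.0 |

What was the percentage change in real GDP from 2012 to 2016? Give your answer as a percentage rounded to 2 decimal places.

Real GDP 2012 = 3971.4 / 1.311 = 3029.29.
Real GDP 2016 = 4248.6 / 1.620 = 2622.59.
Real growth = 2622.59 / 3029.29 − 1 = -0.1343.

-13.43%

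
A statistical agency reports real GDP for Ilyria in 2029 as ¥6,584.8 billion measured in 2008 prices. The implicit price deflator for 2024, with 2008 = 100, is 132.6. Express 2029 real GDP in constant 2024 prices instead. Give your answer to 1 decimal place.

¥8,731.4 billion

Real GDP in 2024 prices = Real GDP in 2008 prices × (P_2024/P_2008) = 6584.8 × 1.326 = 8731.44.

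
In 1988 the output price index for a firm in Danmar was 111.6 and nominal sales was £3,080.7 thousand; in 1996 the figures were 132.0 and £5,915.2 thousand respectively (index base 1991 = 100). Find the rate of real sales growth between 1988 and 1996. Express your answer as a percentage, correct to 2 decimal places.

Deflate each year: 1988 → 3080.7/1.116 = 2760.48; 1996 → 5915.2/1.320 = 4481.21.
So real sales changed by 4481.21/2760.48 − 1 = 0.6233, i.e. 62.33%.

62.33%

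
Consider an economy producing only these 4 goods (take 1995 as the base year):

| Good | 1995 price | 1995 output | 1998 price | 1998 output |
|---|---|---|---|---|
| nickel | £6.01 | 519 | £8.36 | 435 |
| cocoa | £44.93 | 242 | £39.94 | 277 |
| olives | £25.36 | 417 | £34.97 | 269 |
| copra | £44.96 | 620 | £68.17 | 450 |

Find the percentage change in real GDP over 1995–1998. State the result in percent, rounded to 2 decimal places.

Real GDP 1995 = Nominal GDP 1995 = 6.01·519 + 44.93·242 + 25.36·417 + 44.96·620 = 52442.57.
Real GDP 1998 (at 1995 prices) = 6.01·435 + 44.93·277 + 25.36·269 + 44.96·450 = 42113.80.
Real growth = 42113.80/52442.57 − 1 = -0.1970.

-19.70%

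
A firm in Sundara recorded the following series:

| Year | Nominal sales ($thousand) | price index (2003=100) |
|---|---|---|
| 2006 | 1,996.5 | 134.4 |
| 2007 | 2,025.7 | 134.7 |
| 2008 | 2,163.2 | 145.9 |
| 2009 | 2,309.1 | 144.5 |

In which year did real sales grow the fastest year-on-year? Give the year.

2009

2007: real = 2025.7/1.347 = 1503.86; growth vs 2006 (1485.49) = 1.24%.
2008: real = 2163.2/1.459 = 1482.66; growth vs 2007 (1503.86) = -1.41%.
2009: real = 2309.1/1.445 = 1597.99; growth vs 2008 (1482.66) = 7.78%.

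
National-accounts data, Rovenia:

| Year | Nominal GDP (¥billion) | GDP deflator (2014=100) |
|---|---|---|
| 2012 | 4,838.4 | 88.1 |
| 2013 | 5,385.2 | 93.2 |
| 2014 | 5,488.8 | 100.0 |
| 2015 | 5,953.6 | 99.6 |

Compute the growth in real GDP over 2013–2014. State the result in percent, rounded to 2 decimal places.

Real GDP 2013 = 5385.2/0.932 = 5778.11.
Real GDP 2014 = 5488.8/1.000 = 5488.80.
Change = 5488.80/5778.11 − 1 = -0.0501.

-5.01%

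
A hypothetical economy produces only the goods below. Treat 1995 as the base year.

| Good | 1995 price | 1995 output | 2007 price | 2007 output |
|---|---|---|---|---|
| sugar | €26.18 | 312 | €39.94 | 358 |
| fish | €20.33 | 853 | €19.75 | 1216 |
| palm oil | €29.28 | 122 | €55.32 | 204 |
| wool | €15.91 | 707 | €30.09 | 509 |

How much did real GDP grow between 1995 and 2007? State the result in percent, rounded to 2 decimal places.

19.43%

Real GDP 1995 = Nominal GDP 1995 = 26.18·312 + 20.33·853 + 29.28·122 + 15.91·707 = 40330.18.
Real GDP 2007 (at 1995 prices) = 26.18·358 + 20.33·1216 + 29.28·204 + 15.91·509 = 48165.03.
Real growth = 48165.03/40330.18 − 1 = 0.1943.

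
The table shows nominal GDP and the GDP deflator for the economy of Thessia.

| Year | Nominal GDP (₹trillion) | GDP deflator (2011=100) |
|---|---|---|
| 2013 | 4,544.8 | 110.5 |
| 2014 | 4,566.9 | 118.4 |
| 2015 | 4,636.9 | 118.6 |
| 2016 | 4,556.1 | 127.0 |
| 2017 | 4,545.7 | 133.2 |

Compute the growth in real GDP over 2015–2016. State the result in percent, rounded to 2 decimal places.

Real GDP 2015 = 4636.9/1.186 = 3909.70.
Real GDP 2016 = 4556.1/1.270 = 3587.48.
Change = 3587.48/3909.70 − 1 = -0.0824.

-8.24%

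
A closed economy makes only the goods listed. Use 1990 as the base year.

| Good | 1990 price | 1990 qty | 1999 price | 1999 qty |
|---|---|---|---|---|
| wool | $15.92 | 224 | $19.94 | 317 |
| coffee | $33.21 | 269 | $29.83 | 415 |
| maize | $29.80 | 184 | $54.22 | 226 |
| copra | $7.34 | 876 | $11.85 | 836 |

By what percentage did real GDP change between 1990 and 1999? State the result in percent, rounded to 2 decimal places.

29.85%

Real GDP 1990 = Nominal GDP 1990 = 15.92·224 + 33.21·269 + 29.80·184 + 7.34·876 = 24412.61.
Real GDP 1999 (at 1990 prices) = 15.92·317 + 33.21·415 + 29.80·226 + 7.34·836 = 31699.83.
Real growth = 31699.83/24412.61 − 1 = 0.2985.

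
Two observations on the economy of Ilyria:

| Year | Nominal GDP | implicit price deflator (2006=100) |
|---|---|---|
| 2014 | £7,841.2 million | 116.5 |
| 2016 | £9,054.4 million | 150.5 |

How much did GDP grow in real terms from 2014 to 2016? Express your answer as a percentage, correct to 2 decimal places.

Deflate each year: 2014 → 7841.2/1.165 = 6730.64; 2016 → 9054.4/1.505 = 6016.21.
So real GDP changed by 6016.21/6730.64 − 1 = -0.1061, i.e. -10.61%.

-10.61%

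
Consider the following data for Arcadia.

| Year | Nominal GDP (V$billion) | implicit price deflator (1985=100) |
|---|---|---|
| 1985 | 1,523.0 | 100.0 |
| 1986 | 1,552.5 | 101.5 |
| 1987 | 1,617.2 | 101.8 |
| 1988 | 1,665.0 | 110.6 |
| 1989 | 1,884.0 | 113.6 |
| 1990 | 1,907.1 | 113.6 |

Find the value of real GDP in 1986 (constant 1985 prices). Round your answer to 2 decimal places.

Real GDP 1986 = 1552.5 / 1.015 = 1529.56.

V$1,529.56 billion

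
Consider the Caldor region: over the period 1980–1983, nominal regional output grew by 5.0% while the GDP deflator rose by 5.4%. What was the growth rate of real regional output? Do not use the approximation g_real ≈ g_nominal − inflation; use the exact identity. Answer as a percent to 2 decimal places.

-0.38%

(1 + g_nom) = (1 + g_real)(1 + π), so g_real = 1.0500 / 1.0540 − 1 = -0.00380.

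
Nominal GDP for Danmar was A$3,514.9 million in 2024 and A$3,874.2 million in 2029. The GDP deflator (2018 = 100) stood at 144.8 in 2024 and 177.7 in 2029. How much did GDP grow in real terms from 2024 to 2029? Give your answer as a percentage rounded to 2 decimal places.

Deflate each year: 2024 → 3514.9/1.448 = 2427.42; 2029 → 3874.2/1.777 = 2180.19.
So real GDP changed by 2180.19/2427.42 − 1 = -0.1018, i.e. -10.18%.

-10.18%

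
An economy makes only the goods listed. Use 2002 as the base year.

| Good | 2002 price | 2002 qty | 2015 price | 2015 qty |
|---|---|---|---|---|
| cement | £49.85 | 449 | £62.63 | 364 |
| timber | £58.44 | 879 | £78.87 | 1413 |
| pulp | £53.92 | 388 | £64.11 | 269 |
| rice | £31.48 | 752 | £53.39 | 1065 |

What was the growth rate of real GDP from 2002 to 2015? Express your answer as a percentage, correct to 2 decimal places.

25.69%

Real GDP 2002 = Nominal GDP 2002 = 49.85·449 + 58.44·879 + 53.92·388 + 31.48·752 = 118345.33.
Real GDP 2015 (at 2002 prices) = 49.85·364 + 58.44·1413 + 53.92·269 + 31.48·1065 = 148751.80.
Real growth = 148751.80/118345.33 − 1 = 0.2569.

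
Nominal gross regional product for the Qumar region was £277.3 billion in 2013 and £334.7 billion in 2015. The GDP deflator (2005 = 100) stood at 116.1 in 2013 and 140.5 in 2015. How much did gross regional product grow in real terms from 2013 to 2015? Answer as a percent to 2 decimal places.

Deflate each year: 2013 → 277.3/1.161 = 238.85; 2015 → 334.7/1.405 = 238.22.
So real gross regional product changed by 238.22/238.85 − 1 = -0.0026, i.e. -0.26%.

-0.26%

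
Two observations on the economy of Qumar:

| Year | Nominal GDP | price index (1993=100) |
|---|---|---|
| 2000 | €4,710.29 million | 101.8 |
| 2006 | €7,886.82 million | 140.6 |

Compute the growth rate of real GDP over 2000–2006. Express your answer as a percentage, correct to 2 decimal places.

Deflate each year: 2000 → 4710.29/1.018 = 4627.00; 2006 → 7886.82/1.406 = 5609.40.
So real GDP changed by 5609.40/4627.00 − 1 = 0.2123, i.e. 21.23%.

21.23%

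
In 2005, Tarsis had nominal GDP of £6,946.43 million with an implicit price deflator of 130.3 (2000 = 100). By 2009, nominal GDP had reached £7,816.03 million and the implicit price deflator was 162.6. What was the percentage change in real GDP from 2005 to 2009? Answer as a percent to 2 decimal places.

Real GDP 2005 = 6946.43 / 1.303 = 5331.11.
Real GDP 2009 = 7816.03 / 1.626 = 4806.91.
Real growth = 4806.91 / 5331.11 − 1 = -0.0983.

-9.83%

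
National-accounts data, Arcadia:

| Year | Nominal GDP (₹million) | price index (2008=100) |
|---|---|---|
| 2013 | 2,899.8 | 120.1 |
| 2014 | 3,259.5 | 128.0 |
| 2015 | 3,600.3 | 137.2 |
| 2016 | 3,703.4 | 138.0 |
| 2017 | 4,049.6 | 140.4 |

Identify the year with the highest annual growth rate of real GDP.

2014: real = 3259.5/1.280 = 2546.48; growth vs 2013 (2414.49) = 5.47%.
2015: real = 3600.3/1.372 = 2624.13; growth vs 2014 (2546.48) = 3.05%.
2016: real = 3703.4/1.380 = 2683.62; growth vs 2015 (2624.13) = 2.27%.
2017: real = 4049.6/1.404 = 2884.33; growth vs 2016 (2683.62) = 7.48%.

2017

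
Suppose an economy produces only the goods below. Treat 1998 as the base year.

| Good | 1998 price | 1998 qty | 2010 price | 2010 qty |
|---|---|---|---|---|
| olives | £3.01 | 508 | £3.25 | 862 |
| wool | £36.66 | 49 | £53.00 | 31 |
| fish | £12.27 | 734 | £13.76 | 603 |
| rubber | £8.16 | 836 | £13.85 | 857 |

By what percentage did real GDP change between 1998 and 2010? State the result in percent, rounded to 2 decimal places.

Real GDP 1998 = Nominal GDP 1998 = 3.01·508 + 36.66·49 + 12.27·734 + 8.16·836 = 19153.36.
Real GDP 2010 (at 1998 prices) = 3.01·862 + 36.66·31 + 12.27·603 + 8.16·857 = 18123.01.
Real growth = 18123.01/19153.36 − 1 = -0.0538.

-5.38%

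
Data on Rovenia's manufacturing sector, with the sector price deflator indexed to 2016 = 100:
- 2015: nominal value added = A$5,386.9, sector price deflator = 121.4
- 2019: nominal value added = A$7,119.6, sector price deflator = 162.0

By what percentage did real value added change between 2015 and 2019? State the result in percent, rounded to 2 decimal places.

-0.96%

Real value added 2015 = 5386.9 / 1.214 = 4437.31.
Real value added 2019 = 7119.6 / 1.620 = 4394.81.
Real growth = 4394.81 / 4437.31 − 1 = -0.0096.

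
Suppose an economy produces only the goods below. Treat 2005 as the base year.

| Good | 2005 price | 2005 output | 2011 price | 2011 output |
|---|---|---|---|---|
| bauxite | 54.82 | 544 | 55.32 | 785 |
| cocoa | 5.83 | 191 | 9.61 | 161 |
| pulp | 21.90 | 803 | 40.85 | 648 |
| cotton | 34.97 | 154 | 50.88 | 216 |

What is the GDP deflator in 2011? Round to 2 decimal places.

Nominal GDP 2011 = 55.32·785 + 9.61·161 + 40.85·648 + 50.88·216 = 82434.29.
Real GDP 2011 (at 2005 prices) = 54.82·785 + 5.83·161 + 21.90·648 + 34.97·216 = 65717.05.
Deflator = Nominal/Real × 100 = 82434.29/65717.05 × 100 = 125.438.

125.44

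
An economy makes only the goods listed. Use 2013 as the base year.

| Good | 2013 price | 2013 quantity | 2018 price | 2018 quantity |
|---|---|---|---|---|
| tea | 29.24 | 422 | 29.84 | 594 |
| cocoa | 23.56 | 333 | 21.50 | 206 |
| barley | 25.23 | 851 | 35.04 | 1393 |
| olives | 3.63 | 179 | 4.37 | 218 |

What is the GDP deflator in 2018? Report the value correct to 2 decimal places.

123.66

Nominal GDP 2018 = 29.84·594 + 21.50·206 + 35.04·1393 + 4.37·218 = 71917.34.
Real GDP 2018 (at 2013 prices) = 29.24·594 + 23.56·206 + 25.23·1393 + 3.63·218 = 58158.65.
Deflator = Nominal/Real × 100 = 71917.34/58158.65 × 100 = 123.657.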